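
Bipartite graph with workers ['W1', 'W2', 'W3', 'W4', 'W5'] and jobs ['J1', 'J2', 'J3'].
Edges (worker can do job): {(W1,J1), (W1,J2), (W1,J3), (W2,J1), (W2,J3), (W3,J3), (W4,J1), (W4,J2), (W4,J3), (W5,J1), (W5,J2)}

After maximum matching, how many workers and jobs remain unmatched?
Unmatched: 2 workers, 0 jobs

Maximum matching size: 3
Workers: 5 total, 3 matched, 2 unmatched
Jobs: 3 total, 3 matched, 0 unmatched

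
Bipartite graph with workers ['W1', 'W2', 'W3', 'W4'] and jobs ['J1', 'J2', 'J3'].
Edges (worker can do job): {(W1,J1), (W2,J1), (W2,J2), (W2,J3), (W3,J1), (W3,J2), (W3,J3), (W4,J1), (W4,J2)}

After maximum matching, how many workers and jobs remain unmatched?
Unmatched: 1 workers, 0 jobs

Maximum matching size: 3
Workers: 4 total, 3 matched, 1 unmatched
Jobs: 3 total, 3 matched, 0 unmatched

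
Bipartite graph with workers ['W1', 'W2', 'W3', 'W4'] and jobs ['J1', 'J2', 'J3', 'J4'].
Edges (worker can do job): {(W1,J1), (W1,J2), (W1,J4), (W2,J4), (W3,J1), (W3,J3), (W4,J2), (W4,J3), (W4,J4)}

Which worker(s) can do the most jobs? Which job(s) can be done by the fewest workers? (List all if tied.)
Most versatile: W1, W4 (3 jobs); Least covered: J1, J2, J3 (2 workers)

Worker degrees (jobs they can do): W1:3, W2:1, W3:2, W4:3
Job degrees (workers who can do it): J1:2, J2:2, J3:2, J4:3

Maximum worker degree is 3, achieved by: W1, W4
Minimum job degree is 2, achieved by: J1, J2, J3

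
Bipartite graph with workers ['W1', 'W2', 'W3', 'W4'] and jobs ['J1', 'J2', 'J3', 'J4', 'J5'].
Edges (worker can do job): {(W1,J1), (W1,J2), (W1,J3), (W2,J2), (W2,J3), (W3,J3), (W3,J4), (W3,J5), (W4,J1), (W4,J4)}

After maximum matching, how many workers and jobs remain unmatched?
Unmatched: 0 workers, 1 jobs

Maximum matching size: 4
Workers: 4 total, 4 matched, 0 unmatched
Jobs: 5 total, 4 matched, 1 unmatched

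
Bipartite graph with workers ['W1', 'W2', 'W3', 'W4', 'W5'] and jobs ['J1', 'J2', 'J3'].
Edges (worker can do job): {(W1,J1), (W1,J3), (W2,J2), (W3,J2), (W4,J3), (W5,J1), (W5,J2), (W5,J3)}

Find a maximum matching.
Matching: {(W3,J2), (W4,J3), (W5,J1)}

Maximum matching (size 3):
  W3 → J2
  W4 → J3
  W5 → J1

Each worker is assigned to at most one job, and each job to at most one worker.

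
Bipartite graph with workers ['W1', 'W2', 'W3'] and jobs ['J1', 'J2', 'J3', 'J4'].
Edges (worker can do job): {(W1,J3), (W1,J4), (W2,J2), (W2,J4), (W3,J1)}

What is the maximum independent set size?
Maximum independent set = 4

By König's theorem:
- Min vertex cover = Max matching = 3
- Max independent set = Total vertices - Min vertex cover
- Max independent set = 7 - 3 = 4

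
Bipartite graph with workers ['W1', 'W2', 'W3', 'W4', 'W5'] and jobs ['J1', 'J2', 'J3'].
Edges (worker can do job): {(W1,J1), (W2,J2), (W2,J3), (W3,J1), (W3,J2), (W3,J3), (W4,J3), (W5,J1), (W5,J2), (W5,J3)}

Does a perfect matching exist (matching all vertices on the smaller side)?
Yes, perfect matching exists (size 3)

Perfect matching: {(W2,J2), (W3,J3), (W5,J1)}
All 3 vertices on the smaller side are matched.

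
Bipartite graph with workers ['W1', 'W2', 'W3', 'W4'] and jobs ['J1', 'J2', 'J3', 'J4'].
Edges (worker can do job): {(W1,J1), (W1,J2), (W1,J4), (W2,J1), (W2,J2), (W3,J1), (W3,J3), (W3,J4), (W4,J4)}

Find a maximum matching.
Matching: {(W1,J1), (W2,J2), (W3,J3), (W4,J4)}

Maximum matching (size 4):
  W1 → J1
  W2 → J2
  W3 → J3
  W4 → J4

Each worker is assigned to at most one job, and each job to at most one worker.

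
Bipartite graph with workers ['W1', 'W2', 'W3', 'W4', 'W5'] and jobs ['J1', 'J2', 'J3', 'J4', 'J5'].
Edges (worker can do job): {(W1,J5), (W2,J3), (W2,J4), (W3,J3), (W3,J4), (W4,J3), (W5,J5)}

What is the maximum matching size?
Maximum matching size = 3

Maximum matching: {(W3,J4), (W4,J3), (W5,J5)}
Size: 3

This assigns 3 workers to 3 distinct jobs.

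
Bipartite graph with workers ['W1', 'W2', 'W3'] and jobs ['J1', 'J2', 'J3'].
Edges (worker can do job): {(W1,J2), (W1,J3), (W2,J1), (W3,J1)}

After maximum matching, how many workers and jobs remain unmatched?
Unmatched: 1 workers, 1 jobs

Maximum matching size: 2
Workers: 3 total, 2 matched, 1 unmatched
Jobs: 3 total, 2 matched, 1 unmatched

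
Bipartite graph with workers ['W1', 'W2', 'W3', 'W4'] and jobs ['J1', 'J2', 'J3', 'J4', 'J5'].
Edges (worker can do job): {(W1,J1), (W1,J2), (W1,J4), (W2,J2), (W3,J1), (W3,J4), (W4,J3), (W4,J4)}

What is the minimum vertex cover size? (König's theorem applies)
Minimum vertex cover size = 4

By König's theorem: in bipartite graphs,
min vertex cover = max matching = 4

Maximum matching has size 4, so minimum vertex cover also has size 4.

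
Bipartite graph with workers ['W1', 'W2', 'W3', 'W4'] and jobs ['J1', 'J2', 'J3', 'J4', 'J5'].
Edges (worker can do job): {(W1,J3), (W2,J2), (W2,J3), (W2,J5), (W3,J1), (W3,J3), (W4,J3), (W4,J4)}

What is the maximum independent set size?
Maximum independent set = 5

By König's theorem:
- Min vertex cover = Max matching = 4
- Max independent set = Total vertices - Min vertex cover
- Max independent set = 9 - 4 = 5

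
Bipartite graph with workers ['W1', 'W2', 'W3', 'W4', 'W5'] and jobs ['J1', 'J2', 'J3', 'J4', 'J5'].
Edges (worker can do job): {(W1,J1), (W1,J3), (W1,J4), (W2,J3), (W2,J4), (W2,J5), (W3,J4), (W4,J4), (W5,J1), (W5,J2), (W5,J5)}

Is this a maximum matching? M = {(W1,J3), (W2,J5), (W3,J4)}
No, size 3 is not maximum

Proposed matching has size 3.
Maximum matching size for this graph: 4.

This is NOT maximum - can be improved to size 4.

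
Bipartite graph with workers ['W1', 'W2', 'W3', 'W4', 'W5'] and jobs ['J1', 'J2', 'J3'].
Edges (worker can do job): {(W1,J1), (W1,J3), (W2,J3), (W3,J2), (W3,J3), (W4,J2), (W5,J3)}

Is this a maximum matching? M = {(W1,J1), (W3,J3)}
No, size 2 is not maximum

Proposed matching has size 2.
Maximum matching size for this graph: 3.

This is NOT maximum - can be improved to size 3.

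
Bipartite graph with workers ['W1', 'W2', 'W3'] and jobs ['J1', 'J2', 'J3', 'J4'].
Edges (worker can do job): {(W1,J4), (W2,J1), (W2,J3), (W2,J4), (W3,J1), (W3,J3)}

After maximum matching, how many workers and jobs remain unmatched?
Unmatched: 0 workers, 1 jobs

Maximum matching size: 3
Workers: 3 total, 3 matched, 0 unmatched
Jobs: 4 total, 3 matched, 1 unmatched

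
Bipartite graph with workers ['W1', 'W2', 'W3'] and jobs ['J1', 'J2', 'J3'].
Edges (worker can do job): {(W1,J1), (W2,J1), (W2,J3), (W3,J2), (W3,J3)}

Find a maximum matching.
Matching: {(W1,J1), (W2,J3), (W3,J2)}

Maximum matching (size 3):
  W1 → J1
  W2 → J3
  W3 → J2

Each worker is assigned to at most one job, and each job to at most one worker.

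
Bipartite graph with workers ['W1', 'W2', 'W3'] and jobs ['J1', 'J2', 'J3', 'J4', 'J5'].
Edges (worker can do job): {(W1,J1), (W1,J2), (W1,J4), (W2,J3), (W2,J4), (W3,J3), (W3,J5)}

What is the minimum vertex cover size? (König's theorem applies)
Minimum vertex cover size = 3

By König's theorem: in bipartite graphs,
min vertex cover = max matching = 3

Maximum matching has size 3, so minimum vertex cover also has size 3.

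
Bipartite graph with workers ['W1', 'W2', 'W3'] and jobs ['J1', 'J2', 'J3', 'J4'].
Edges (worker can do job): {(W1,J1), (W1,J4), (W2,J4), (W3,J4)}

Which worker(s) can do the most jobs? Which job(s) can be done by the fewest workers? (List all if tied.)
Most versatile: W1 (2 jobs); Least covered: J2, J3 (0 workers)

Worker degrees (jobs they can do): W1:2, W2:1, W3:1
Job degrees (workers who can do it): J1:1, J2:0, J3:0, J4:3

Maximum worker degree is 2, achieved by: W1
Minimum job degree is 0, achieved by: J2, J3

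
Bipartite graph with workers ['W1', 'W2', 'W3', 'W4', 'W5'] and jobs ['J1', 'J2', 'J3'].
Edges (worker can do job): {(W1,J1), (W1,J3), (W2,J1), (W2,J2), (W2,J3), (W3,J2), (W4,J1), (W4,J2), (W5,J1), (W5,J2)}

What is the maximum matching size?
Maximum matching size = 3

Maximum matching: {(W1,J3), (W3,J2), (W5,J1)}
Size: 3

This assigns 3 workers to 3 distinct jobs.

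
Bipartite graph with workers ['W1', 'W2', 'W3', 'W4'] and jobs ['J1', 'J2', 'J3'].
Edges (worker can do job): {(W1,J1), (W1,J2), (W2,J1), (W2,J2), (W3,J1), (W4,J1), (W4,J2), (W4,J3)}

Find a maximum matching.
Matching: {(W1,J2), (W3,J1), (W4,J3)}

Maximum matching (size 3):
  W1 → J2
  W3 → J1
  W4 → J3

Each worker is assigned to at most one job, and each job to at most one worker.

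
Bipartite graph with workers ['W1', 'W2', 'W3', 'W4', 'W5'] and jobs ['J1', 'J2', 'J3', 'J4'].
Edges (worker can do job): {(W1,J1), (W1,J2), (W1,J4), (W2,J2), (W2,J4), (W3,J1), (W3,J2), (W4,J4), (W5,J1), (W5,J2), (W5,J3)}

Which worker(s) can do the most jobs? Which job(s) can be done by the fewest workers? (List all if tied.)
Most versatile: W1, W5 (3 jobs); Least covered: J3 (1 workers)

Worker degrees (jobs they can do): W1:3, W2:2, W3:2, W4:1, W5:3
Job degrees (workers who can do it): J1:3, J2:4, J3:1, J4:3

Maximum worker degree is 3, achieved by: W1, W5
Minimum job degree is 1, achieved by: J3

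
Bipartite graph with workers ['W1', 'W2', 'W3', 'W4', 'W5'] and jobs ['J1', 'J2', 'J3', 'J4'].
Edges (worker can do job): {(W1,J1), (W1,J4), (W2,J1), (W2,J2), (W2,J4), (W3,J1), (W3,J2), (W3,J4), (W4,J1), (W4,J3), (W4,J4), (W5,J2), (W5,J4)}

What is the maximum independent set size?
Maximum independent set = 5

By König's theorem:
- Min vertex cover = Max matching = 4
- Max independent set = Total vertices - Min vertex cover
- Max independent set = 9 - 4 = 5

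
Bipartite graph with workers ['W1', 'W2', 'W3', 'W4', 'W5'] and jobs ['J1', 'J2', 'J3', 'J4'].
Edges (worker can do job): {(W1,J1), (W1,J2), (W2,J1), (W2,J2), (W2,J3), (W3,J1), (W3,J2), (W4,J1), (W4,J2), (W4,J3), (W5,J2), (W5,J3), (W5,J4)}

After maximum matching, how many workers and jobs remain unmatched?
Unmatched: 1 workers, 0 jobs

Maximum matching size: 4
Workers: 5 total, 4 matched, 1 unmatched
Jobs: 4 total, 4 matched, 0 unmatched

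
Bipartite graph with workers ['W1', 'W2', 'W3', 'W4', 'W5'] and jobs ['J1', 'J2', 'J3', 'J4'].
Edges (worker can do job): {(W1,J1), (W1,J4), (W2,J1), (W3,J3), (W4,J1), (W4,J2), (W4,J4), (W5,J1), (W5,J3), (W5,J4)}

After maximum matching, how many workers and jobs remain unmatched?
Unmatched: 1 workers, 0 jobs

Maximum matching size: 4
Workers: 5 total, 4 matched, 1 unmatched
Jobs: 4 total, 4 matched, 0 unmatched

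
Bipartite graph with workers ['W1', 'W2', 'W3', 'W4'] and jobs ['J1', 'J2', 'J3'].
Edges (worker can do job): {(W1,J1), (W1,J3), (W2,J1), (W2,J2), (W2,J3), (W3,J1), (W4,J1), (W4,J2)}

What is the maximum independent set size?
Maximum independent set = 4

By König's theorem:
- Min vertex cover = Max matching = 3
- Max independent set = Total vertices - Min vertex cover
- Max independent set = 7 - 3 = 4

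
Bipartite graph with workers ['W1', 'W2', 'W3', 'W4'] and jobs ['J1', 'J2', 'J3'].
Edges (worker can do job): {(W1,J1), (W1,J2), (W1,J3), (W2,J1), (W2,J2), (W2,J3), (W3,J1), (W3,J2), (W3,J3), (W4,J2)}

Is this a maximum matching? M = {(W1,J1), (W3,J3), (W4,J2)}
Yes, size 3 is maximum

Proposed matching has size 3.
Maximum matching size for this graph: 3.

This is a maximum matching.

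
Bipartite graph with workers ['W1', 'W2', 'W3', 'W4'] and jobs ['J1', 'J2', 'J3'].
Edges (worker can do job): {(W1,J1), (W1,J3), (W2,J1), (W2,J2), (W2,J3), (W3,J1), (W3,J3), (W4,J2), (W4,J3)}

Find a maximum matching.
Matching: {(W2,J2), (W3,J1), (W4,J3)}

Maximum matching (size 3):
  W2 → J2
  W3 → J1
  W4 → J3

Each worker is assigned to at most one job, and each job to at most one worker.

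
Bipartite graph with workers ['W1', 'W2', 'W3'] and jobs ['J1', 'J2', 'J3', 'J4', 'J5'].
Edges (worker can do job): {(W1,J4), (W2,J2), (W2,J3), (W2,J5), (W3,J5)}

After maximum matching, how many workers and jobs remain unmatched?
Unmatched: 0 workers, 2 jobs

Maximum matching size: 3
Workers: 3 total, 3 matched, 0 unmatched
Jobs: 5 total, 3 matched, 2 unmatched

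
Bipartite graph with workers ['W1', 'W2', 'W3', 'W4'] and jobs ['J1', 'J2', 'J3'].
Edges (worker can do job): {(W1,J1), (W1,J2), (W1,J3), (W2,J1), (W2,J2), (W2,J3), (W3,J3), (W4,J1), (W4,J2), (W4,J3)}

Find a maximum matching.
Matching: {(W1,J1), (W3,J3), (W4,J2)}

Maximum matching (size 3):
  W1 → J1
  W3 → J3
  W4 → J2

Each worker is assigned to at most one job, and each job to at most one worker.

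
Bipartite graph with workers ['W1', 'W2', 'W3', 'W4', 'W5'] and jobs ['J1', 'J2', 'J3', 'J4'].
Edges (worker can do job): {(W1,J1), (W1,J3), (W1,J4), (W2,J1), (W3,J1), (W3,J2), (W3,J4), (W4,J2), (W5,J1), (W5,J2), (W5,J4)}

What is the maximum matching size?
Maximum matching size = 4

Maximum matching: {(W1,J3), (W3,J1), (W4,J2), (W5,J4)}
Size: 4

This assigns 4 workers to 4 distinct jobs.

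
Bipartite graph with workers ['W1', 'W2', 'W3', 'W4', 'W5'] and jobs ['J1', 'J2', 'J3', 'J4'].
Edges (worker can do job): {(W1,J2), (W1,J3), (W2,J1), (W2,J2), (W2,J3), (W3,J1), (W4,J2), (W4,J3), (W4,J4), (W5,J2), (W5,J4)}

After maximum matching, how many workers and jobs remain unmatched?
Unmatched: 1 workers, 0 jobs

Maximum matching size: 4
Workers: 5 total, 4 matched, 1 unmatched
Jobs: 4 total, 4 matched, 0 unmatched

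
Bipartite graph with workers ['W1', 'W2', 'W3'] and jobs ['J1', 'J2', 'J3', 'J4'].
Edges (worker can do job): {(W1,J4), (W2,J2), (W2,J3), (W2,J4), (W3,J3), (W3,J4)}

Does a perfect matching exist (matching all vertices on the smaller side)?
Yes, perfect matching exists (size 3)

Perfect matching: {(W1,J4), (W2,J2), (W3,J3)}
All 3 vertices on the smaller side are matched.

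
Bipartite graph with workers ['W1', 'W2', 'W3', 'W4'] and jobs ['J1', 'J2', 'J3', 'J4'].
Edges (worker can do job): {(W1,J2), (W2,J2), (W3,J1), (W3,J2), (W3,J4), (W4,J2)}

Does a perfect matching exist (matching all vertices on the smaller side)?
No, maximum matching has size 2 < 4

Maximum matching has size 2, need 4 for perfect matching.
Unmatched workers: ['W1', 'W2']
Unmatched jobs: ['J3', 'J4']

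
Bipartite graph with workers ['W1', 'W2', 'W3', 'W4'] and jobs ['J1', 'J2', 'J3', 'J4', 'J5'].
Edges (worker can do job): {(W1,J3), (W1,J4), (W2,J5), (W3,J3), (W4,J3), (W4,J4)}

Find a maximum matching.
Matching: {(W1,J4), (W2,J5), (W4,J3)}

Maximum matching (size 3):
  W1 → J4
  W2 → J5
  W4 → J3

Each worker is assigned to at most one job, and each job to at most one worker.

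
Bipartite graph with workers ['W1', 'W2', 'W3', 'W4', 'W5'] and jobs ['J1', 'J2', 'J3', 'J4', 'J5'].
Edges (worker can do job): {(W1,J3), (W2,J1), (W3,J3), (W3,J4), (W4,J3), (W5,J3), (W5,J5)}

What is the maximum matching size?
Maximum matching size = 4

Maximum matching: {(W2,J1), (W3,J4), (W4,J3), (W5,J5)}
Size: 4

This assigns 4 workers to 4 distinct jobs.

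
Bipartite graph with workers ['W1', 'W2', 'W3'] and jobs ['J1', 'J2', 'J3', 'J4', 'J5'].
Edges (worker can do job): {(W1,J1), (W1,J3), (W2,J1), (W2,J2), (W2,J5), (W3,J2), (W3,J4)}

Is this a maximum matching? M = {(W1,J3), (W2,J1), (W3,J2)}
Yes, size 3 is maximum

Proposed matching has size 3.
Maximum matching size for this graph: 3.

This is a maximum matching.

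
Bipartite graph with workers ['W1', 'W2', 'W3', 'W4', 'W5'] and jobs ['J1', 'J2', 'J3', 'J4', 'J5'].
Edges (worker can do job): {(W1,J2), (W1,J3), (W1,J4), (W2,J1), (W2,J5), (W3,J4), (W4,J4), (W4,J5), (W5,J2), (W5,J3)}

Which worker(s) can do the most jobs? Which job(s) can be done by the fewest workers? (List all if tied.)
Most versatile: W1 (3 jobs); Least covered: J1 (1 workers)

Worker degrees (jobs they can do): W1:3, W2:2, W3:1, W4:2, W5:2
Job degrees (workers who can do it): J1:1, J2:2, J3:2, J4:3, J5:2

Maximum worker degree is 3, achieved by: W1
Minimum job degree is 1, achieved by: J1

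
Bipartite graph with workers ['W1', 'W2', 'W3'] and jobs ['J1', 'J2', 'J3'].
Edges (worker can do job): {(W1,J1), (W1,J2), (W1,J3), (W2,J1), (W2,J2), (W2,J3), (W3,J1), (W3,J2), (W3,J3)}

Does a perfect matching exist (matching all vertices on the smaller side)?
Yes, perfect matching exists (size 3)

Perfect matching: {(W1,J3), (W2,J2), (W3,J1)}
All 3 vertices on the smaller side are matched.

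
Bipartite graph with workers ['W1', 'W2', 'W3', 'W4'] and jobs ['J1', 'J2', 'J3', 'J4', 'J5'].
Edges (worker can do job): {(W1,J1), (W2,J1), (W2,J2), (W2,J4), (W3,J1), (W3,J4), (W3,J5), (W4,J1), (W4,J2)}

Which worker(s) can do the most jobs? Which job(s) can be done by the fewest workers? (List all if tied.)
Most versatile: W2, W3 (3 jobs); Least covered: J3 (0 workers)

Worker degrees (jobs they can do): W1:1, W2:3, W3:3, W4:2
Job degrees (workers who can do it): J1:4, J2:2, J3:0, J4:2, J5:1

Maximum worker degree is 3, achieved by: W2, W3
Minimum job degree is 0, achieved by: J3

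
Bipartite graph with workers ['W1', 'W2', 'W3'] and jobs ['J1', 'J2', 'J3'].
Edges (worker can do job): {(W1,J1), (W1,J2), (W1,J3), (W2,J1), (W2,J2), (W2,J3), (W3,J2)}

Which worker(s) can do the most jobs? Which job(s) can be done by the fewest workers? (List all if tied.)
Most versatile: W1, W2 (3 jobs); Least covered: J1, J3 (2 workers)

Worker degrees (jobs they can do): W1:3, W2:3, W3:1
Job degrees (workers who can do it): J1:2, J2:3, J3:2

Maximum worker degree is 3, achieved by: W1, W2
Minimum job degree is 2, achieved by: J1, J3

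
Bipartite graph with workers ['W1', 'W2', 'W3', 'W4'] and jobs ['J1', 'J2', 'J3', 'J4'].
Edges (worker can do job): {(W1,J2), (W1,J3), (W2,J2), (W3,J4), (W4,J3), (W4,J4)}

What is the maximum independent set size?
Maximum independent set = 5

By König's theorem:
- Min vertex cover = Max matching = 3
- Max independent set = Total vertices - Min vertex cover
- Max independent set = 8 - 3 = 5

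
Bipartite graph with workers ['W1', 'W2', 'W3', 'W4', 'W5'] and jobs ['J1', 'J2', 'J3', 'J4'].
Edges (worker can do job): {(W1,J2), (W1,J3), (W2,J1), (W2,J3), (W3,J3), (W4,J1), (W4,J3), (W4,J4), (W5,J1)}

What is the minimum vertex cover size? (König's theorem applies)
Minimum vertex cover size = 4

By König's theorem: in bipartite graphs,
min vertex cover = max matching = 4

Maximum matching has size 4, so minimum vertex cover also has size 4.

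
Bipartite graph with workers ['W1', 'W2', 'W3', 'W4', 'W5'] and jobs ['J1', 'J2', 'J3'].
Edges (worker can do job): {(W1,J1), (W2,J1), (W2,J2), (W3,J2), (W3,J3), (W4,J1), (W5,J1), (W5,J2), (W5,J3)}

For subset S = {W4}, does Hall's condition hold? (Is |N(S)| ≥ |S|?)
Yes: |N(S)| = 1, |S| = 1

Subset S = {W4}
Neighbors N(S) = {J1}

|N(S)| = 1, |S| = 1
Hall's condition: |N(S)| ≥ |S| is satisfied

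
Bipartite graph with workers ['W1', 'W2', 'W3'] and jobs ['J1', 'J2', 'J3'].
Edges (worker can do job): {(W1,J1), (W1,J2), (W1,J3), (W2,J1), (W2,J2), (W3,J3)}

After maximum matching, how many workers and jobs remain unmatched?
Unmatched: 0 workers, 0 jobs

Maximum matching size: 3
Workers: 3 total, 3 matched, 0 unmatched
Jobs: 3 total, 3 matched, 0 unmatched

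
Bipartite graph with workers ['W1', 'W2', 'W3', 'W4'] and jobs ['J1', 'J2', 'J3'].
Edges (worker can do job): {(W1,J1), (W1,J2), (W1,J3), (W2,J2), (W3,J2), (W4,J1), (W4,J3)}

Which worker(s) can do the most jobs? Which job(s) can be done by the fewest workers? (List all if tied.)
Most versatile: W1 (3 jobs); Least covered: J1, J3 (2 workers)

Worker degrees (jobs they can do): W1:3, W2:1, W3:1, W4:2
Job degrees (workers who can do it): J1:2, J2:3, J3:2

Maximum worker degree is 3, achieved by: W1
Minimum job degree is 2, achieved by: J1, J3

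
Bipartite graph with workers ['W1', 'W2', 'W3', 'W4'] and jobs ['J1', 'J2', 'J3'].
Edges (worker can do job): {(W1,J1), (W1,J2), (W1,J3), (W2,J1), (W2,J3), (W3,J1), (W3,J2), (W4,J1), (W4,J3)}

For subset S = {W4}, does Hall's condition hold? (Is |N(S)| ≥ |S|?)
Yes: |N(S)| = 2, |S| = 1

Subset S = {W4}
Neighbors N(S) = {J1, J3}

|N(S)| = 2, |S| = 1
Hall's condition: |N(S)| ≥ |S| is satisfied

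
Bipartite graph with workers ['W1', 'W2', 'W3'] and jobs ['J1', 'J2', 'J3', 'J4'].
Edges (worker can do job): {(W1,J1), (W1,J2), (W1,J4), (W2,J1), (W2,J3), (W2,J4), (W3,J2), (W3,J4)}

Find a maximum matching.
Matching: {(W1,J4), (W2,J3), (W3,J2)}

Maximum matching (size 3):
  W1 → J4
  W2 → J3
  W3 → J2

Each worker is assigned to at most one job, and each job to at most one worker.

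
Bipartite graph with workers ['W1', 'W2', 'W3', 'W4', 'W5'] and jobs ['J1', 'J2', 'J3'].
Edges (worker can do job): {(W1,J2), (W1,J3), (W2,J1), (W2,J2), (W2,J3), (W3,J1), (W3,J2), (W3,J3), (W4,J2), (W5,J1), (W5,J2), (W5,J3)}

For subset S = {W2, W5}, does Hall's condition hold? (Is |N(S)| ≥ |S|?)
Yes: |N(S)| = 3, |S| = 2

Subset S = {W2, W5}
Neighbors N(S) = {J1, J2, J3}

|N(S)| = 3, |S| = 2
Hall's condition: |N(S)| ≥ |S| is satisfied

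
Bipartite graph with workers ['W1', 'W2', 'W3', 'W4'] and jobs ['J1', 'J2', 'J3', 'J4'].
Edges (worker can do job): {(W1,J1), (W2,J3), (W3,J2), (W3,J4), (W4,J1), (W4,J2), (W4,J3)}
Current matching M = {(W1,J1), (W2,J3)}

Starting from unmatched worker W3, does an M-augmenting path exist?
Yes: W3 → J4

An M-augmenting path alternates non-matching / matching edges, starting and ending at unmatched vertices.
Path: W3 → J4
(J4 is unmatched in M, so the path is augmenting.)
Flipping edges along this path would increase |M| from 2 to 3.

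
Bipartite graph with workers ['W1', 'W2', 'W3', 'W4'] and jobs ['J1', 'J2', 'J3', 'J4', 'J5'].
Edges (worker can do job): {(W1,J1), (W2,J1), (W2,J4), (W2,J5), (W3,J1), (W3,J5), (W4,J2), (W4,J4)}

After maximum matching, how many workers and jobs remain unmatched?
Unmatched: 0 workers, 1 jobs

Maximum matching size: 4
Workers: 4 total, 4 matched, 0 unmatched
Jobs: 5 total, 4 matched, 1 unmatched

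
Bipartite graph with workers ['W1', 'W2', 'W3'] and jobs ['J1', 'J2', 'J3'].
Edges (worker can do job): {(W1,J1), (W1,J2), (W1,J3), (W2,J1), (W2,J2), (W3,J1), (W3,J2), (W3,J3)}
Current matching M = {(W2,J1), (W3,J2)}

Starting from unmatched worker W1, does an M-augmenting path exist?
Yes: W1 → J1 → W2 → J2 → W3 → J3

An M-augmenting path alternates non-matching / matching edges, starting and ending at unmatched vertices.
Path: W1 → J1 → W2 → J2 → W3 → J3
(J3 is unmatched in M, so the path is augmenting.)
Flipping edges along this path would increase |M| from 2 to 3.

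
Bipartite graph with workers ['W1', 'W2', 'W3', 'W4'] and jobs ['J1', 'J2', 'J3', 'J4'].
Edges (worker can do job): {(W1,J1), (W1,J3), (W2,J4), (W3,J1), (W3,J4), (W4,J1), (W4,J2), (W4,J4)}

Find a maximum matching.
Matching: {(W1,J3), (W2,J4), (W3,J1), (W4,J2)}

Maximum matching (size 4):
  W1 → J3
  W2 → J4
  W3 → J1
  W4 → J2

Each worker is assigned to at most one job, and each job to at most one worker.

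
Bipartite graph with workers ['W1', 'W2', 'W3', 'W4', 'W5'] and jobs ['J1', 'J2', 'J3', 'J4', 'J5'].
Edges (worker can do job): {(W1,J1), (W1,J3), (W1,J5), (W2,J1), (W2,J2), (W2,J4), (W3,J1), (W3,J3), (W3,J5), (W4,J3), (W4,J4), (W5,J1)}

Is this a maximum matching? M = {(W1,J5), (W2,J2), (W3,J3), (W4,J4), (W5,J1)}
Yes, size 5 is maximum

Proposed matching has size 5.
Maximum matching size for this graph: 5.

This is a maximum matching.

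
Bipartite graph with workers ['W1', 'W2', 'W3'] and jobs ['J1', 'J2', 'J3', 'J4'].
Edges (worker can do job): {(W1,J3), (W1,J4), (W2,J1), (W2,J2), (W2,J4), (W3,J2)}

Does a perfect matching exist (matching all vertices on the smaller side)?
Yes, perfect matching exists (size 3)

Perfect matching: {(W1,J4), (W2,J1), (W3,J2)}
All 3 vertices on the smaller side are matched.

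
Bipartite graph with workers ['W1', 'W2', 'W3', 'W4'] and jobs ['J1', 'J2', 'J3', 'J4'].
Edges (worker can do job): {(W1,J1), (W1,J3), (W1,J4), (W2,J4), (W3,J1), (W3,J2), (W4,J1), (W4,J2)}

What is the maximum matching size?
Maximum matching size = 4

Maximum matching: {(W1,J3), (W2,J4), (W3,J1), (W4,J2)}
Size: 4

This assigns 4 workers to 4 distinct jobs.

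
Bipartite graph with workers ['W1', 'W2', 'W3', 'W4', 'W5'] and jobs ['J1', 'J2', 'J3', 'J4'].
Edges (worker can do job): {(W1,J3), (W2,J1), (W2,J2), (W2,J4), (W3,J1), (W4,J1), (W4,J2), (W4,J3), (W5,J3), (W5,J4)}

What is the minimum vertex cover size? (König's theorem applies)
Minimum vertex cover size = 4

By König's theorem: in bipartite graphs,
min vertex cover = max matching = 4

Maximum matching has size 4, so minimum vertex cover also has size 4.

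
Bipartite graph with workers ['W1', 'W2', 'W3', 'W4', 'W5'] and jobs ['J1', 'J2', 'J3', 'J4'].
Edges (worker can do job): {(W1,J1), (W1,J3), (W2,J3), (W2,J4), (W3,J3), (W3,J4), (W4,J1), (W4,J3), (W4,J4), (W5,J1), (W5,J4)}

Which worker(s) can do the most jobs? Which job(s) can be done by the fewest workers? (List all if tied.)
Most versatile: W4 (3 jobs); Least covered: J2 (0 workers)

Worker degrees (jobs they can do): W1:2, W2:2, W3:2, W4:3, W5:2
Job degrees (workers who can do it): J1:3, J2:0, J3:4, J4:4

Maximum worker degree is 3, achieved by: W4
Minimum job degree is 0, achieved by: J2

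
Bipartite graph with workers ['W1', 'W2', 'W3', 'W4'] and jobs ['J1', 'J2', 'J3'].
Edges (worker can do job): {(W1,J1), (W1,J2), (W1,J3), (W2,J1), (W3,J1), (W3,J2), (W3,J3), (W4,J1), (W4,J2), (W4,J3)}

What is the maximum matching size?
Maximum matching size = 3

Maximum matching: {(W1,J2), (W3,J1), (W4,J3)}
Size: 3

This assigns 3 workers to 3 distinct jobs.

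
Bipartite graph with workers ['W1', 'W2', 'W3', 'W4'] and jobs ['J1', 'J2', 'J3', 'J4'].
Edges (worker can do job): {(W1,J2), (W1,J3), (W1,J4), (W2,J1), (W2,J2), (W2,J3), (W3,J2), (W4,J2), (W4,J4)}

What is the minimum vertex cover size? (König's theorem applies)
Minimum vertex cover size = 4

By König's theorem: in bipartite graphs,
min vertex cover = max matching = 4

Maximum matching has size 4, so minimum vertex cover also has size 4.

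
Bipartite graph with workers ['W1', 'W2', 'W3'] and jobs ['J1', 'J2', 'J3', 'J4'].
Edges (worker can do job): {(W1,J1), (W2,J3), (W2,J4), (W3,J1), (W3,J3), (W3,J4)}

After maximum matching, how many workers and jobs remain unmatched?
Unmatched: 0 workers, 1 jobs

Maximum matching size: 3
Workers: 3 total, 3 matched, 0 unmatched
Jobs: 4 total, 3 matched, 1 unmatched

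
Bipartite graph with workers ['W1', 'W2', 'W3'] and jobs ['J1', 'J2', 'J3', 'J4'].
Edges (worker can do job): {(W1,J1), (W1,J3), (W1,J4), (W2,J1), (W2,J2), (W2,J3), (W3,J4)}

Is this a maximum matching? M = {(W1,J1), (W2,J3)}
No, size 2 is not maximum

Proposed matching has size 2.
Maximum matching size for this graph: 3.

This is NOT maximum - can be improved to size 3.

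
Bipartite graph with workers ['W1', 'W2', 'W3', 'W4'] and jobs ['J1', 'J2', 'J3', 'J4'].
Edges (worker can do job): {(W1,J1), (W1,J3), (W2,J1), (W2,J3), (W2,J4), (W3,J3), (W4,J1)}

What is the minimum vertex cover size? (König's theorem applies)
Minimum vertex cover size = 3

By König's theorem: in bipartite graphs,
min vertex cover = max matching = 3

Maximum matching has size 3, so minimum vertex cover also has size 3.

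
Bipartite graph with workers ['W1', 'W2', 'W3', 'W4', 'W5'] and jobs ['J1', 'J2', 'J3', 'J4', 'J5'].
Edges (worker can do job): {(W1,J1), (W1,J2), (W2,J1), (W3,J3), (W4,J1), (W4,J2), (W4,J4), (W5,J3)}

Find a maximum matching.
Matching: {(W1,J2), (W2,J1), (W3,J3), (W4,J4)}

Maximum matching (size 4):
  W1 → J2
  W2 → J1
  W3 → J3
  W4 → J4

Each worker is assigned to at most one job, and each job to at most one worker.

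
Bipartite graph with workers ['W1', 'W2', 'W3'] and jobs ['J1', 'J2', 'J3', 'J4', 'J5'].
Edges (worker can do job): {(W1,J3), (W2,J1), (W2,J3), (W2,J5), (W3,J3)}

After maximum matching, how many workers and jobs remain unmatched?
Unmatched: 1 workers, 3 jobs

Maximum matching size: 2
Workers: 3 total, 2 matched, 1 unmatched
Jobs: 5 total, 2 matched, 3 unmatched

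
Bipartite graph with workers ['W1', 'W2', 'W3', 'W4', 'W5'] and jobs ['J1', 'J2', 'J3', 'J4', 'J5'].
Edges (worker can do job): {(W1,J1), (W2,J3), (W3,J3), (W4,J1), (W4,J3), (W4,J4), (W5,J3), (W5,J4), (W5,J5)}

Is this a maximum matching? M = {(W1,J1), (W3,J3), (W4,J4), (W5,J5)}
Yes, size 4 is maximum

Proposed matching has size 4.
Maximum matching size for this graph: 4.

This is a maximum matching.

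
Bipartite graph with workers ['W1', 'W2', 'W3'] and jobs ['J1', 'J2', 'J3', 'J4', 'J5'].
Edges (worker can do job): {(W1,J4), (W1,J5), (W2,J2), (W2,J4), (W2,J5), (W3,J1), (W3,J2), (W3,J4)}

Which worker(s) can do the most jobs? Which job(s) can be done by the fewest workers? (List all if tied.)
Most versatile: W2, W3 (3 jobs); Least covered: J3 (0 workers)

Worker degrees (jobs they can do): W1:2, W2:3, W3:3
Job degrees (workers who can do it): J1:1, J2:2, J3:0, J4:3, J5:2

Maximum worker degree is 3, achieved by: W2, W3
Minimum job degree is 0, achieved by: J3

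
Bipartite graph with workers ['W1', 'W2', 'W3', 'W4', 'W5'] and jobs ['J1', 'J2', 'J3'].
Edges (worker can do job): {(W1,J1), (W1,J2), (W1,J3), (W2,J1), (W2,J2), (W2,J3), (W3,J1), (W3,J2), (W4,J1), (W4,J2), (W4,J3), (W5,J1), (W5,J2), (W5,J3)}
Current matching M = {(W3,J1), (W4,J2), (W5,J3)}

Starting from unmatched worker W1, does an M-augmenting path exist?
No augmenting path from W1

Alternating search from W1 reaches jobs: {J1, J2, J3}.
Every reachable job is already matched in M, and following those matched edges back to workers exposes no further unvisited jobs.
No M-augmenting path from W1 exists.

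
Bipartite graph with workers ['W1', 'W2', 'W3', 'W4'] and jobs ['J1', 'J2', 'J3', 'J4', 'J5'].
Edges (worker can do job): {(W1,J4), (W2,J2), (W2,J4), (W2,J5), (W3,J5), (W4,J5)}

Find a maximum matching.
Matching: {(W1,J4), (W2,J2), (W4,J5)}

Maximum matching (size 3):
  W1 → J4
  W2 → J2
  W4 → J5

Each worker is assigned to at most one job, and each job to at most one worker.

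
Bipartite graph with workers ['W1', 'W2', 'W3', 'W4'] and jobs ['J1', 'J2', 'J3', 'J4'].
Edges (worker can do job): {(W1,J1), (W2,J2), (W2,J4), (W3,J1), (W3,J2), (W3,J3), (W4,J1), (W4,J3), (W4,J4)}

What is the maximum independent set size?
Maximum independent set = 4

By König's theorem:
- Min vertex cover = Max matching = 4
- Max independent set = Total vertices - Min vertex cover
- Max independent set = 8 - 4 = 4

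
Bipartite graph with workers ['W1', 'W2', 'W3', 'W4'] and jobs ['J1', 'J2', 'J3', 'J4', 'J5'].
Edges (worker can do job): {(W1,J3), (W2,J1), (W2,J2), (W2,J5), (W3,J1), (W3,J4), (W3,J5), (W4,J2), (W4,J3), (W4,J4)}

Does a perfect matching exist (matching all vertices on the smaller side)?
Yes, perfect matching exists (size 4)

Perfect matching: {(W1,J3), (W2,J5), (W3,J1), (W4,J4)}
All 4 vertices on the smaller side are matched.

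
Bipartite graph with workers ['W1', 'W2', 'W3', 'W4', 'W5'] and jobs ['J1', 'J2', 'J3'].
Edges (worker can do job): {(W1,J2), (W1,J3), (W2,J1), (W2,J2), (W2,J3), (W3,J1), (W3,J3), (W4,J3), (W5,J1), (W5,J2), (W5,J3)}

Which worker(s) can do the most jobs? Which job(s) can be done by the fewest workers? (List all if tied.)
Most versatile: W2, W5 (3 jobs); Least covered: J1, J2 (3 workers)

Worker degrees (jobs they can do): W1:2, W2:3, W3:2, W4:1, W5:3
Job degrees (workers who can do it): J1:3, J2:3, J3:5

Maximum worker degree is 3, achieved by: W2, W5
Minimum job degree is 3, achieved by: J1, J2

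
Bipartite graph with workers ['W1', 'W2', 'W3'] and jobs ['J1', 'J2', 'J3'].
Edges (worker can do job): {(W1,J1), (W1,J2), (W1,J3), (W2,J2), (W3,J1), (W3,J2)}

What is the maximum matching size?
Maximum matching size = 3

Maximum matching: {(W1,J3), (W2,J2), (W3,J1)}
Size: 3

This assigns 3 workers to 3 distinct jobs.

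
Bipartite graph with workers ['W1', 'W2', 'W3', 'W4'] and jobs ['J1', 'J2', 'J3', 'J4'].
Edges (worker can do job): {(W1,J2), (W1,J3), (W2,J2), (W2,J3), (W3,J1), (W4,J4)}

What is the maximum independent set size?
Maximum independent set = 4

By König's theorem:
- Min vertex cover = Max matching = 4
- Max independent set = Total vertices - Min vertex cover
- Max independent set = 8 - 4 = 4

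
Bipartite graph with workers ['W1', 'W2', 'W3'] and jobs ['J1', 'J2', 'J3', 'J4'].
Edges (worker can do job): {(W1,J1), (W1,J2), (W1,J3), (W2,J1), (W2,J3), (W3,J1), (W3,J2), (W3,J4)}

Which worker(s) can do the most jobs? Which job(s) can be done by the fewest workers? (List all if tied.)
Most versatile: W1, W3 (3 jobs); Least covered: J4 (1 workers)

Worker degrees (jobs they can do): W1:3, W2:2, W3:3
Job degrees (workers who can do it): J1:3, J2:2, J3:2, J4:1

Maximum worker degree is 3, achieved by: W1, W3
Minimum job degree is 1, achieved by: J4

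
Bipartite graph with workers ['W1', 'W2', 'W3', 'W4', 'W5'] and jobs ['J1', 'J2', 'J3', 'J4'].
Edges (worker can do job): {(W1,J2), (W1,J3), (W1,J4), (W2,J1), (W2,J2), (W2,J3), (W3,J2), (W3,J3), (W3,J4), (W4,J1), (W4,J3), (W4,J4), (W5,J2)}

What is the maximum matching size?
Maximum matching size = 4

Maximum matching: {(W2,J1), (W3,J3), (W4,J4), (W5,J2)}
Size: 4

This assigns 4 workers to 4 distinct jobs.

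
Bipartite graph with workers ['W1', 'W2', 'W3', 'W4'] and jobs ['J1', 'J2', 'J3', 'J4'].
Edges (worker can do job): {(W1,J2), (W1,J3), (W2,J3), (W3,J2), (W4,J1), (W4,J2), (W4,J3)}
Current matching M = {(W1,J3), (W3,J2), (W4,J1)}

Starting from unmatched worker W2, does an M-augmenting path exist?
No augmenting path from W2

Alternating search from W2 reaches jobs: {J2, J3}.
Every reachable job is already matched in M, and following those matched edges back to workers exposes no further unvisited jobs.
No M-augmenting path from W2 exists.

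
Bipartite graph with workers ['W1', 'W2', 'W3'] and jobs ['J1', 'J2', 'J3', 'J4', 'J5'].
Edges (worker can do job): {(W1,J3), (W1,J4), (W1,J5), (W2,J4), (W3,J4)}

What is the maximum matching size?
Maximum matching size = 2

Maximum matching: {(W1,J3), (W3,J4)}
Size: 2

This assigns 2 workers to 2 distinct jobs.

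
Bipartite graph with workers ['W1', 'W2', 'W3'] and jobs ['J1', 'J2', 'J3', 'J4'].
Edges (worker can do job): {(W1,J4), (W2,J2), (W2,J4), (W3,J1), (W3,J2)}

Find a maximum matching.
Matching: {(W1,J4), (W2,J2), (W3,J1)}

Maximum matching (size 3):
  W1 → J4
  W2 → J2
  W3 → J1

Each worker is assigned to at most one job, and each job to at most one worker.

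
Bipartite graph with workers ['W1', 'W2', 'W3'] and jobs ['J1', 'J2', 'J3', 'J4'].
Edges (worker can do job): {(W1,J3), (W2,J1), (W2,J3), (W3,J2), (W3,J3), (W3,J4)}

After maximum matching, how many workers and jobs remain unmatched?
Unmatched: 0 workers, 1 jobs

Maximum matching size: 3
Workers: 3 total, 3 matched, 0 unmatched
Jobs: 4 total, 3 matched, 1 unmatched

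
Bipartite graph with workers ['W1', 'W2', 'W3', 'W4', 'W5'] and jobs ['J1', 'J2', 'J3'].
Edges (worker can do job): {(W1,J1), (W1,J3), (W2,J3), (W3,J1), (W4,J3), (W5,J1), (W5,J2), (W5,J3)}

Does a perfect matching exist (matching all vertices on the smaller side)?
Yes, perfect matching exists (size 3)

Perfect matching: {(W3,J1), (W4,J3), (W5,J2)}
All 3 vertices on the smaller side are matched.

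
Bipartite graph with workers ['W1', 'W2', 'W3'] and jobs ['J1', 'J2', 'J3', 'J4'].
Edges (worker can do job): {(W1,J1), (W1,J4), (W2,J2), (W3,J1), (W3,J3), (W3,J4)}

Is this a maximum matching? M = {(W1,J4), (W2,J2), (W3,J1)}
Yes, size 3 is maximum

Proposed matching has size 3.
Maximum matching size for this graph: 3.

This is a maximum matching.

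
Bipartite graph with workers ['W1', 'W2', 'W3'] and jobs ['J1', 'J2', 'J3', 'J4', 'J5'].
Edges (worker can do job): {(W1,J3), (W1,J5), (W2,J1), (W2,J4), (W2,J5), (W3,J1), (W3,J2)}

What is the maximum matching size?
Maximum matching size = 3

Maximum matching: {(W1,J3), (W2,J1), (W3,J2)}
Size: 3

This assigns 3 workers to 3 distinct jobs.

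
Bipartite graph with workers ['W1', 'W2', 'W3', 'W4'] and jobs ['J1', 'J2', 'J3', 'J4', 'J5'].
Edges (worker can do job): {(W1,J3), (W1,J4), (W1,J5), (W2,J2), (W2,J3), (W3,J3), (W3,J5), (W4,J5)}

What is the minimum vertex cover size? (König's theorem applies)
Minimum vertex cover size = 4

By König's theorem: in bipartite graphs,
min vertex cover = max matching = 4

Maximum matching has size 4, so minimum vertex cover also has size 4.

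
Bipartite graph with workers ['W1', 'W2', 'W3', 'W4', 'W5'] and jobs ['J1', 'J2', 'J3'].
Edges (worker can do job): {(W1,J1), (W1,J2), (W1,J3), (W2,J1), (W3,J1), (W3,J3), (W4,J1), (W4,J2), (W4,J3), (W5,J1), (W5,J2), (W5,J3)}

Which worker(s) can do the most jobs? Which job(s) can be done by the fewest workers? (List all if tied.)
Most versatile: W1, W4, W5 (3 jobs); Least covered: J2 (3 workers)

Worker degrees (jobs they can do): W1:3, W2:1, W3:2, W4:3, W5:3
Job degrees (workers who can do it): J1:5, J2:3, J3:4

Maximum worker degree is 3, achieved by: W1, W4, W5
Minimum job degree is 3, achieved by: J2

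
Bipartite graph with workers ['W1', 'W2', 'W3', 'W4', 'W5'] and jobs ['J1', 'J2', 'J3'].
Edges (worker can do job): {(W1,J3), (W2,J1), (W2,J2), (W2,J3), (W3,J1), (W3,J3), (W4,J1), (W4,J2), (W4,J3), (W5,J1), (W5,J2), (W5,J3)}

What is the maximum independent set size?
Maximum independent set = 5

By König's theorem:
- Min vertex cover = Max matching = 3
- Max independent set = Total vertices - Min vertex cover
- Max independent set = 8 - 3 = 5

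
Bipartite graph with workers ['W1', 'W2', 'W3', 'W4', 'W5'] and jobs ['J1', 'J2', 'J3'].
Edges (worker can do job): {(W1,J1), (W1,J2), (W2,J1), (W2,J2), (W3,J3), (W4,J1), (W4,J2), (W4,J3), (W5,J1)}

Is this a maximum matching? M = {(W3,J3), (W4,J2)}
No, size 2 is not maximum

Proposed matching has size 2.
Maximum matching size for this graph: 3.

This is NOT maximum - can be improved to size 3.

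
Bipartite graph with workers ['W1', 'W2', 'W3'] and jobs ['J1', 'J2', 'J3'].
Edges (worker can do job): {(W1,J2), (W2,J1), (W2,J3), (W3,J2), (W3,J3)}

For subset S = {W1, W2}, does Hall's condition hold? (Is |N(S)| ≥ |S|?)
Yes: |N(S)| = 3, |S| = 2

Subset S = {W1, W2}
Neighbors N(S) = {J1, J2, J3}

|N(S)| = 3, |S| = 2
Hall's condition: |N(S)| ≥ |S| is satisfied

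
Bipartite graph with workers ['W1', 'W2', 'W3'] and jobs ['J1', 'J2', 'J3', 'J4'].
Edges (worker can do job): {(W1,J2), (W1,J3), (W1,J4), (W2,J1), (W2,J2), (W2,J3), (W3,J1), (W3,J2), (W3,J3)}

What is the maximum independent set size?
Maximum independent set = 4

By König's theorem:
- Min vertex cover = Max matching = 3
- Max independent set = Total vertices - Min vertex cover
- Max independent set = 7 - 3 = 4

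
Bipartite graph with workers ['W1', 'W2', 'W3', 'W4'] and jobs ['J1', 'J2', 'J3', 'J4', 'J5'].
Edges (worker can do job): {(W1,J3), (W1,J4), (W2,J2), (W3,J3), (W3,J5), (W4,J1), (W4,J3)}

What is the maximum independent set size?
Maximum independent set = 5

By König's theorem:
- Min vertex cover = Max matching = 4
- Max independent set = Total vertices - Min vertex cover
- Max independent set = 9 - 4 = 5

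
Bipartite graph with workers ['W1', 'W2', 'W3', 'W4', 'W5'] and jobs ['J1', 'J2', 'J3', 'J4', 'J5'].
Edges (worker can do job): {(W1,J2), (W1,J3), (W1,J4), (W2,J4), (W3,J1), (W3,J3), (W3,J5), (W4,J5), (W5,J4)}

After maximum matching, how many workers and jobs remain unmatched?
Unmatched: 1 workers, 1 jobs

Maximum matching size: 4
Workers: 5 total, 4 matched, 1 unmatched
Jobs: 5 total, 4 matched, 1 unmatched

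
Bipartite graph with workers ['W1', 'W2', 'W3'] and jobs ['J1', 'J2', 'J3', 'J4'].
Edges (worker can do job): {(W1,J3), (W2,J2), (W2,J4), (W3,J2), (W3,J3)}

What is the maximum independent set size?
Maximum independent set = 4

By König's theorem:
- Min vertex cover = Max matching = 3
- Max independent set = Total vertices - Min vertex cover
- Max independent set = 7 - 3 = 4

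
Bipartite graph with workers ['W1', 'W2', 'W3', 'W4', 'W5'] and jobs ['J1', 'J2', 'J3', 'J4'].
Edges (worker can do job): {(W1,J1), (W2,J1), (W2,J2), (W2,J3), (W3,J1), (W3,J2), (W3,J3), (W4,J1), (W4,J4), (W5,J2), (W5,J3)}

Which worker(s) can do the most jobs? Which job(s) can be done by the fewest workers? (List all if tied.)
Most versatile: W2, W3 (3 jobs); Least covered: J4 (1 workers)

Worker degrees (jobs they can do): W1:1, W2:3, W3:3, W4:2, W5:2
Job degrees (workers who can do it): J1:4, J2:3, J3:3, J4:1

Maximum worker degree is 3, achieved by: W2, W3
Minimum job degree is 1, achieved by: J4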